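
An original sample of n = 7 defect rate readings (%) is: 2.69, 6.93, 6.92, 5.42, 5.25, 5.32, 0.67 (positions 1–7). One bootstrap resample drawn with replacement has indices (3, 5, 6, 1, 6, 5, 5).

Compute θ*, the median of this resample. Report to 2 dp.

Resample values: 6.92, 5.25, 5.32, 2.69, 5.32, 5.25, 5.25.
Sorted: 2.69, 5.25, 5.25, 5.25, 5.32, 5.32, 6.92
Median = middle value = 5.25

θ* = 5.25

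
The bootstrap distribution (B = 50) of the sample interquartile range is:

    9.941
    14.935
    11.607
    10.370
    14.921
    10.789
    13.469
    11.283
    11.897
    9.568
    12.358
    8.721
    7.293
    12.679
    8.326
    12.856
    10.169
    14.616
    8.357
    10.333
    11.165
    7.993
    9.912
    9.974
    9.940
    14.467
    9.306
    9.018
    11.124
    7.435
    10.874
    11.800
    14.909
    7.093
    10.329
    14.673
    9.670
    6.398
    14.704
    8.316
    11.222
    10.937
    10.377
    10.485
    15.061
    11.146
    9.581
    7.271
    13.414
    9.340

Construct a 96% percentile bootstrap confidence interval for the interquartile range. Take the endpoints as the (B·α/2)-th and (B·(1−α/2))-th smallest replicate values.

Sorted replicates: 6.398, 7.093, 7.271, 7.293, 7.435, 7.993, 8.316, 8.326, 8.357, 8.721, 9.018, 9.306, 9.340, 9.568, 9.581, 9.670, 9.912, 9.940, 9.941, 9.974, 10.169, 10.329, 10.333, 10.370, 10.377, 10.485, 10.789, 10.874, 10.937, 11.124, 11.146, 11.165, 11.222, 11.283, 11.607, 11.800, 11.897, 12.358, 12.679, 12.856, 13.414, 13.469, 14.467, 14.616, 14.673, 14.704, 14.909, 14.921, 14.935, 15.061
α = 0.04; lower rank = 50 × 0.020 = 1; upper rank = 50 × 0.980 = 49.
The 1st smallest replicate is 6.398; the 49th is 14.935.

(6.398, 14.935)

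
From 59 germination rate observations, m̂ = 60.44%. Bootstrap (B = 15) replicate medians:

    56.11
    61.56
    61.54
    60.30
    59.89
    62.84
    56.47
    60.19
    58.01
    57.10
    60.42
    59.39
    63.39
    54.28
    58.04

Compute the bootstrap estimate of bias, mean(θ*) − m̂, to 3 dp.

mean(θ*) = (56.11 + 61.56 + 61.54 + 60.30 + 59.89 + 62.84 + 56.47 + 60.19 + 58.01 + 57.10 + 60.42 + 59.39 + 63.39 + 54.28 + 58.04) / 15 = 59.3020
bias = 59.3020 − 60.44

bias = −1.138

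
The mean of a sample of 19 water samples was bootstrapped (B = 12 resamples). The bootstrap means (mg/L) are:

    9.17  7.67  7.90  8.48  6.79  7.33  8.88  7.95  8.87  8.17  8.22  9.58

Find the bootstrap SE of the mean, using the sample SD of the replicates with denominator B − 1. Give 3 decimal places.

SE* = 0.797

Bootstrap SE is the standard deviation of the 12 replicate means.
Mean of replicates: (9.17 + 7.67 + 7.90 + 8.48 + 6.79 + 7.33 + 8.88 + 7.95 + 8.87 + 8.17 + 8.22 + 9.58) / 12 = 99.0100 / 12 = 8.2508
Sum of squared deviations: (+0.9192)² + (−0.5808)² + (−0.3508)² + (+0.2292)² + (−1.4608)² + (−0.9208)² + (+0.6292)² + (−0.3008)² + (+0.6192)² + (−0.0808)² + (−0.0308)² + (+1.3292)² = 6.9837
Variance = 6.9837 / 11 = 0.6349
SE* = √0.6349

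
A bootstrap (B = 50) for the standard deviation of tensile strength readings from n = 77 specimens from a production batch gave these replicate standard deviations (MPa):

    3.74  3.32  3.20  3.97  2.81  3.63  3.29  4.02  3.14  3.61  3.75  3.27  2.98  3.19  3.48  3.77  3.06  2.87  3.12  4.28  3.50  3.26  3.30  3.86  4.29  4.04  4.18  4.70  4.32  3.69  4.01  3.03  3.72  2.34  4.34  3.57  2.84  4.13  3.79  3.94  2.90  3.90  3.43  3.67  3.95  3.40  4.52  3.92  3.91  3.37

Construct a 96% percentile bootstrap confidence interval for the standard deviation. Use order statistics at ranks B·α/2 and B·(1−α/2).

(2.34, 4.52)

Sorted replicates: 2.34, 2.81, 2.84, 2.87, 2.90, 2.98, 3.03, 3.06, 3.12, 3.14, 3.19, 3.20, 3.26, 3.27, 3.29, 3.30, 3.32, 3.37, 3.40, 3.43, 3.48, 3.50, 3.57, 3.61, 3.63, 3.67, 3.69, 3.72, 3.74, 3.75, 3.77, 3.79, 3.86, 3.90, 3.91, 3.92, 3.94, 3.95, 3.97, 4.01, 4.02, 4.04, 4.13, 4.18, 4.28, 4.29, 4.32, 4.34, 4.52, 4.70
α = 0.04; lower rank = 50 × 0.020 = 1; upper rank = 50 × 0.980 = 49.
The 1st smallest replicate is 2.34; the 49th is 4.52.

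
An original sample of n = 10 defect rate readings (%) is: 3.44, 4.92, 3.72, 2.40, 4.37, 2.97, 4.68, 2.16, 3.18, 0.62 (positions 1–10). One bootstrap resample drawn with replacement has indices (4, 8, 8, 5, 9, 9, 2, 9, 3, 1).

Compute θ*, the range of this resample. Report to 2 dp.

Resample values: 2.40, 2.16, 2.16, 4.37, 3.18, 3.18, 4.92, 3.18, 3.72, 3.44.
Range = 4.92 − 2.16 = 2.76

θ* = 2.76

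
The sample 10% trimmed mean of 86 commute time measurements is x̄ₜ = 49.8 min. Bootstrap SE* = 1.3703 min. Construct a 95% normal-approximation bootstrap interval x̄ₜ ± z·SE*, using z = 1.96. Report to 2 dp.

(47.11, 52.49)

Margin = 1.96 × 1.3703 = 2.686
Interval: 49.8 ± 2.686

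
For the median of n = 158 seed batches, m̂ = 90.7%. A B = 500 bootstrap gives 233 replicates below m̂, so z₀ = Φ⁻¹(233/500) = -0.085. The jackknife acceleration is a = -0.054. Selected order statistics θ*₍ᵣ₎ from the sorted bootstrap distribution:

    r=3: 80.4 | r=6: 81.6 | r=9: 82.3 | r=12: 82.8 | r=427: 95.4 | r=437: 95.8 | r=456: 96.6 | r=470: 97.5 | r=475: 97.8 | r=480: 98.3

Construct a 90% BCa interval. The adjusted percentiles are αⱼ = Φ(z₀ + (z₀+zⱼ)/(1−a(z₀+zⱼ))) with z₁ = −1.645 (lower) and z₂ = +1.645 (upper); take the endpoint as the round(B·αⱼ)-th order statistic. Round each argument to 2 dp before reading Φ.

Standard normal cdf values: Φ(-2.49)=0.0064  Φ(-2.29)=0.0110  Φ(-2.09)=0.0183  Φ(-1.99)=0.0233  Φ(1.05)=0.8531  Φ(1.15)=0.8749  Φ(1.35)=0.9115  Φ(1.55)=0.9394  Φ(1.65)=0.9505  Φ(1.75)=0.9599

Lower: z₀ + z₁ = -0.085 + (-1.645) = -1.730; 1 − a(z₀+z₁) = 1 − (-0.054)(-1.730) = 0.9066; argument = -0.085 + (-1.730)/0.9066 = -1.9933 → -1.99.
α₁ = Φ(-1.99) = 0.0233; rank = round(500 × 0.0233) = 12; θ*₍12₎ = 82.8.
Upper: z₀ + z₂ = 1.560; 1 − a(z₀+z₂) = 1.0842; argument = 1.3538 → 1.35; α₂ = 0.9115; rank = 456; θ*₍456₎ = 96.6.

(82.8, 96.6)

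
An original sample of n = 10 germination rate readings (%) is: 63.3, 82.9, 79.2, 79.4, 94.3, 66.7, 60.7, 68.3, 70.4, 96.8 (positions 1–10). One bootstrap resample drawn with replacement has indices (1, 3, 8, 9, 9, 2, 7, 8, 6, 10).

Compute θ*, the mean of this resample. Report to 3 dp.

Resample values: 63.3, 79.2, 68.3, 70.4, 70.4, 82.9, 60.7, 68.3, 66.7, 96.8.
Mean = (63.3 + 79.2 + 68.3 + 70.4 + 70.4 + 82.9 + 60.7 + 68.3 + 66.7 + 96.8) / 10 = 727.00 / 10 = 72.700

θ* = 72.700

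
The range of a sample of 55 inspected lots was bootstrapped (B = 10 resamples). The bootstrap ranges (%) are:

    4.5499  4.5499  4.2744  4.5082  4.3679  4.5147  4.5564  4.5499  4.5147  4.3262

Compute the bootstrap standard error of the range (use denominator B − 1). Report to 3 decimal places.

SE* = 0.106

Bootstrap SE is the standard deviation of the 10 replicate ranges.
Mean of replicates: (4.5499 + 4.5499 + 4.2744 + 4.5082 + 4.3679 + 4.5147 + 4.5564 + 4.5499 + 4.5147 + 4.3262) / 10 = 44.71220 / 10 = 4.47122
Sum of squared deviations: (+0.07868)² + (+0.07868)² + (−0.19682)² + (+0.03698)² + (−0.10332)² + (+0.04348)² + (+0.08518)² + (+0.07868)² + (+0.04348)² + (−0.14502)² = 0.10142
Variance = 0.10142 / 9 = 0.01127
SE* = √0.01127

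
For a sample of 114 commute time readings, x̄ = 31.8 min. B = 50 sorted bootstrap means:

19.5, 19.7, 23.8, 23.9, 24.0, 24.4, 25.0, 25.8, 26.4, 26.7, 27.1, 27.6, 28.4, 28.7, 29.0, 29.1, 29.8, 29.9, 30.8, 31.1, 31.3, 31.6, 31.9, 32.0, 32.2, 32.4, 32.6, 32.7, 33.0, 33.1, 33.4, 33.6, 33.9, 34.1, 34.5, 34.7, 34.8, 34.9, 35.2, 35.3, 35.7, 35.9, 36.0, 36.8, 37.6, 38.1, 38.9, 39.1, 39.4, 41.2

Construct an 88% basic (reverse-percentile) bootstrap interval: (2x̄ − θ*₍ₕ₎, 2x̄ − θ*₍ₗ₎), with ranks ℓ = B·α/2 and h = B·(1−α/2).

Percentile endpoints at ranks 3 and 47: θ*₍3₎ = 23.8, θ*₍47₎ = 38.9.
Basic interval reflects these around x̄:
  lower = 2 × 31.8 − 38.9 = 24.7
  upper = 2 × 31.8 − 23.8 = 39.8

(24.7, 39.8)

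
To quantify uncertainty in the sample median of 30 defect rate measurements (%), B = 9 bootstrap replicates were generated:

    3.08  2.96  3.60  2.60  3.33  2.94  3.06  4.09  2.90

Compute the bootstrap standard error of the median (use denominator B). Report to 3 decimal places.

SE* = 0.418

Bootstrap SE is the standard deviation of the 9 replicate medians.
Mean of replicates: (3.08 + 2.96 + 3.60 + 2.60 + 3.33 + 2.94 + 3.06 + 4.09 + 2.90) / 9 = 28.5600 / 9 = 3.1733
Sum of squared deviations: (−0.0933)² + (−0.2133)² + (+0.4267)² + (−0.5733)² + (+0.1567)² + (−0.2333)² + (−0.1133)² + (+0.9167)² + (−0.2733)² = 1.5718
Variance = 1.5718 / 9 = 0.1746
SE* = √0.1746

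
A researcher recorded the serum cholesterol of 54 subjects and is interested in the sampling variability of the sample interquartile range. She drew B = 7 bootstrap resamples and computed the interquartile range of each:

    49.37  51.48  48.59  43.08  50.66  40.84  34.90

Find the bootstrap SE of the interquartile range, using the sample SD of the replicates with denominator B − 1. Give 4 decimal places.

Bootstrap SE is the standard deviation of the 7 replicate interquartile ranges.
Mean of replicates: (49.37 + 51.48 + 48.59 + 43.08 + 50.66 + 40.84 + 34.90) / 7 = 318.92000 / 7 = 45.56000
Sum of squared deviations: (+3.81000)² + (+5.92000)² + (+3.03000)² + (−2.48000)² + (+5.10000)² + (−4.72000)² + (−10.66000)² = 226.81780
Variance = 226.81780 / 6 = 37.80297
SE* = √37.80297

SE* = 6.1484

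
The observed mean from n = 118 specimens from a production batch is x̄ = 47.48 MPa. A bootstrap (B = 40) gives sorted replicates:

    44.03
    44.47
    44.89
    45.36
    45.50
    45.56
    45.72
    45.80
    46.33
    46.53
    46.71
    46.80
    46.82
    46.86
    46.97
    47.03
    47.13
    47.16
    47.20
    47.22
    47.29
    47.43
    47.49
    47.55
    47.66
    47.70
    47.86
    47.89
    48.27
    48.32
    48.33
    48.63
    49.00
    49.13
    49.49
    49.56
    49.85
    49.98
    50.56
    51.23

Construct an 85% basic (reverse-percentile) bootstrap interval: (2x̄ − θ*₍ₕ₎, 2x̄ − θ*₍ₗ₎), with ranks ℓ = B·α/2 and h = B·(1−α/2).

(45.11, 50.07)

Percentile endpoints at ranks 3 and 37: θ*₍3₎ = 44.89, θ*₍37₎ = 49.85.
Basic interval reflects these around x̄:
  lower = 2 × 47.48 − 49.85 = 45.11
  upper = 2 × 47.48 − 44.89 = 50.07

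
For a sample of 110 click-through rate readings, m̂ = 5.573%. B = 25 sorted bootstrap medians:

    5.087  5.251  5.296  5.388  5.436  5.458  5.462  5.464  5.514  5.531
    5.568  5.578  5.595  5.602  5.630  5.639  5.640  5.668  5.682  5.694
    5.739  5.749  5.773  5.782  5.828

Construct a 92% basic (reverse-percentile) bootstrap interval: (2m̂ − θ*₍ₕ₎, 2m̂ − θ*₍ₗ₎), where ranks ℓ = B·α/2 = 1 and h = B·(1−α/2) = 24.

(5.364, 6.059)

Percentile endpoints at ranks 1 and 24: θ*₍1₎ = 5.087, θ*₍24₎ = 5.782.
Basic interval reflects these around m̂:
  lower = 2 × 5.573 − 5.782 = 5.364
  upper = 2 × 5.573 − 5.087 = 6.059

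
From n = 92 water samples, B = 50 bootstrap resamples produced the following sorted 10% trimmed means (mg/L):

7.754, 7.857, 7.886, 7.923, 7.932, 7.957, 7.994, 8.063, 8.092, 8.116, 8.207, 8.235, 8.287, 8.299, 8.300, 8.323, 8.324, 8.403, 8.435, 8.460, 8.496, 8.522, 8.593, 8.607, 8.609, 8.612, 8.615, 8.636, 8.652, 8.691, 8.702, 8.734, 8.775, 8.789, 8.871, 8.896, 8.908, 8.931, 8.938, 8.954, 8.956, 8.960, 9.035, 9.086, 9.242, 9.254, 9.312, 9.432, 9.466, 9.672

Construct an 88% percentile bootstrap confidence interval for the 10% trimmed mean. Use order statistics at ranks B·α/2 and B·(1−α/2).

(7.886, 9.312)

α = 0.12; lower rank = 50 × 0.060 = 3; upper rank = 50 × 0.940 = 47.
The 3rd smallest replicate is 7.886; the 47th is 9.312.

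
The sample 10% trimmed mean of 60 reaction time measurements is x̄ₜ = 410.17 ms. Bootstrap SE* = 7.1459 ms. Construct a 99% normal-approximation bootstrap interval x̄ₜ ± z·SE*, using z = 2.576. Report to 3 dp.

(391.762, 428.578)

Margin = 2.576 × 7.1459 = 18.4078
Interval: 410.17 ± 18.4078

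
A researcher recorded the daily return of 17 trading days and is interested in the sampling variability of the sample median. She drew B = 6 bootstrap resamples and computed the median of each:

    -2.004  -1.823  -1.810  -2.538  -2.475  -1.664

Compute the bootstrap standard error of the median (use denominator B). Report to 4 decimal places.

SE* = 0.3364

Bootstrap SE is the standard deviation of the 6 replicate medians.
Mean of replicates: ((-2.004) + (-1.823) + (-1.810) + (-2.538) + (-2.475) + (-1.664)) / 6 = -12.31400 / 6 = -2.05233
Sum of squared deviations: (+0.04833)² + (+0.22933)² + (+0.24233)² + (−0.48567)² + (−0.42267)² + (+0.38833)² = 0.67898
Variance = 0.67898 / 6 = 0.11316
SE* = √0.11316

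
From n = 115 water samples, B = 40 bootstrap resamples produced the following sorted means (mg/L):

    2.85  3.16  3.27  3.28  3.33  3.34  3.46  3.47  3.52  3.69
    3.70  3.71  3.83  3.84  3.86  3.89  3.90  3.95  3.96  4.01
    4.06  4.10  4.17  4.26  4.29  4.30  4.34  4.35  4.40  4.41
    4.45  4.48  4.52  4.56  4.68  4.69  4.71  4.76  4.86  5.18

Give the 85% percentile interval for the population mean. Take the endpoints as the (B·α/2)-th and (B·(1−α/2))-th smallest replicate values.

(3.27, 4.71)

α = 0.15; lower rank = 40 × 0.075 = 3; upper rank = 40 × 0.925 = 37.
The 3rd smallest replicate is 3.27; the 37th is 4.71.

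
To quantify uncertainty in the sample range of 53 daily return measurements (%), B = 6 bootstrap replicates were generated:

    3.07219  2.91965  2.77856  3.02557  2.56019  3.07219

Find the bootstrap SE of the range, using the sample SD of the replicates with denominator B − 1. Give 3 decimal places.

Bootstrap SE is the standard deviation of the 6 replicate ranges.
Mean of replicates: (3.07219 + 2.91965 + 2.77856 + 3.02557 + 2.56019 + 3.07219) / 6 = 17.428350 / 6 = 2.904725
Sum of squared deviations: (+0.167465)² + (+0.014925)² + (−0.126165)² + (+0.120845)² + (−0.344535)² + (+0.167465)² = 0.205537
Variance = 0.205537 / 5 = 0.041107
SE* = √0.041107

SE* = 0.203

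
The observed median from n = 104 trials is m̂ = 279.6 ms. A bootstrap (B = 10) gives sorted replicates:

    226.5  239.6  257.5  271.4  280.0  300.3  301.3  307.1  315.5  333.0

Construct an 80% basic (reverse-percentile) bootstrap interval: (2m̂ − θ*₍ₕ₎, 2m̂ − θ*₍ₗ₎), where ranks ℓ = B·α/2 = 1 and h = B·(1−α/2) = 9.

Percentile endpoints at ranks 1 and 9: θ*₍1₎ = 226.5, θ*₍9₎ = 315.5.
Basic interval reflects these around m̂:
  lower = 2 × 279.6 − 315.5 = 243.7
  upper = 2 × 279.6 − 226.5 = 332.7

(243.7, 332.7)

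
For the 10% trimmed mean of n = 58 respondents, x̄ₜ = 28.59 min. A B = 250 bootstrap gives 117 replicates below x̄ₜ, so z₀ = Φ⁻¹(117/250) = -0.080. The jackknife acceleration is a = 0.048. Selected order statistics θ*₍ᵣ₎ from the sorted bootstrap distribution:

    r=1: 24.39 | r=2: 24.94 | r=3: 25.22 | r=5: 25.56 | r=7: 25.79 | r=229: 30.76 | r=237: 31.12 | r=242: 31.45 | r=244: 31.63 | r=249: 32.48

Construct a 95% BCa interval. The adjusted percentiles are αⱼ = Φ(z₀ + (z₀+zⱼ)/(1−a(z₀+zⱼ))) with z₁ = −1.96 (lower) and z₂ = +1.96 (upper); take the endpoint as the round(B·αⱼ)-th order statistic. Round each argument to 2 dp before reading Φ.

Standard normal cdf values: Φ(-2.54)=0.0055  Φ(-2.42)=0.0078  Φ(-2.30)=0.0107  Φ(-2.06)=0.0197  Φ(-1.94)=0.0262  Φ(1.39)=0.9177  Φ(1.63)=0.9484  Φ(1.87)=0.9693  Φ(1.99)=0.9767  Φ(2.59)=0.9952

Lower: z₀ + z₁ = -0.080 + (-1.960) = -2.040; 1 − a(z₀+z₁) = 1 − (0.048)(-2.040) = 1.0979; argument = -0.080 + (-2.040)/1.0979 = -1.9381 → -1.94.
α₁ = Φ(-1.94) = 0.0262; rank = round(250 × 0.0262) = 7; θ*₍7₎ = 25.79.
Upper: z₀ + z₂ = 1.880; 1 − a(z₀+z₂) = 0.9098; argument = 1.9865 → 1.99; α₂ = 0.9767; rank = 244; θ*₍244₎ = 31.63.

(25.79, 31.63)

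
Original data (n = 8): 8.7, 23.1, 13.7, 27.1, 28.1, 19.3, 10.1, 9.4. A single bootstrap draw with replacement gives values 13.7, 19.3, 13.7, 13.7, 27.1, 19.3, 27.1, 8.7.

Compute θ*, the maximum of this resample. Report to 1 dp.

θ* = 27.1

Maximum = 27.1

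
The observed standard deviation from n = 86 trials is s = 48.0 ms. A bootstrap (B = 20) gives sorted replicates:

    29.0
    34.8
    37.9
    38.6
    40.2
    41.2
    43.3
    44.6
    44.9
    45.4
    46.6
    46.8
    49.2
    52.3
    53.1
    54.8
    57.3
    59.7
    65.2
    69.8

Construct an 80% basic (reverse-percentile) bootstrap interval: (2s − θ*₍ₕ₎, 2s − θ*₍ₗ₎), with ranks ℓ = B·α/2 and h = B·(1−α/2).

Percentile endpoints at ranks 2 and 18: θ*₍2₎ = 34.8, θ*₍18₎ = 59.7.
Basic interval reflects these around s:
  lower = 2 × 48.0 − 59.7 = 36.3
  upper = 2 × 48.0 − 34.8 = 61.2

(36.3, 61.2)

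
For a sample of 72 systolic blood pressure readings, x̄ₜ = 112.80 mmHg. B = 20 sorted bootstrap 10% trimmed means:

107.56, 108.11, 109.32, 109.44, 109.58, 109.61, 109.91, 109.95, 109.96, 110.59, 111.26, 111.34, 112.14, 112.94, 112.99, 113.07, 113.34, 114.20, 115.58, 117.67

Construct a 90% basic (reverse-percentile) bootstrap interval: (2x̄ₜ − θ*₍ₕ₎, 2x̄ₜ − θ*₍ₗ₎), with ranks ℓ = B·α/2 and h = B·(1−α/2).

Percentile endpoints at ranks 1 and 19: θ*₍1₎ = 107.56, θ*₍19₎ = 115.58.
Basic interval reflects these around x̄ₜ:
  lower = 2 × 112.80 − 115.58 = 110.02
  upper = 2 × 112.80 − 107.56 = 118.04

(110.02, 118.04)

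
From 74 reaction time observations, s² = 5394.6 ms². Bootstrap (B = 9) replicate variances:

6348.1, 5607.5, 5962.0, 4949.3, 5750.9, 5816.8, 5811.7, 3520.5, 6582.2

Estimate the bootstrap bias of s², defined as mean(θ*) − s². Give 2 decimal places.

mean(θ*) = (6348.1 + 5607.5 + 5962.0 + 4949.3 + 5750.9 + 5816.8 + 5811.7 + 3520.5 + 6582.2) / 9 = 5594.333
bias = 5594.333 − 5394.6

bias = +199.73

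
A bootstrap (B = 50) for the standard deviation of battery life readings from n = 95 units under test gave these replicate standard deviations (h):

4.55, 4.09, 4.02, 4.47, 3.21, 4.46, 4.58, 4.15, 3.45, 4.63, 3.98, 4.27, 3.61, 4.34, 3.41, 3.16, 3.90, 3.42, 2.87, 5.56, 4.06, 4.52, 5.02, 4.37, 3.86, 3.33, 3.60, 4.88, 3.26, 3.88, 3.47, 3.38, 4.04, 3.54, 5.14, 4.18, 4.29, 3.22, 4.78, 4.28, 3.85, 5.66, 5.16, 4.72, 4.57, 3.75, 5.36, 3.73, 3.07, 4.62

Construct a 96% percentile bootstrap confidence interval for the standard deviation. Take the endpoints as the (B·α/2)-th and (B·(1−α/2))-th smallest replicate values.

(2.87, 5.56)

Sorted replicates: 2.87, 3.07, 3.16, 3.21, 3.22, 3.26, 3.33, 3.38, 3.41, 3.42, 3.45, 3.47, 3.54, 3.60, 3.61, 3.73, 3.75, 3.85, 3.86, 3.88, 3.90, 3.98, 4.02, 4.04, 4.06, 4.09, 4.15, 4.18, 4.27, 4.28, 4.29, 4.34, 4.37, 4.46, 4.47, 4.52, 4.55, 4.57, 4.58, 4.62, 4.63, 4.72, 4.78, 4.88, 5.02, 5.14, 5.16, 5.36, 5.56, 5.66
α = 0.04; lower rank = 50 × 0.020 = 1; upper rank = 50 × 0.980 = 49.
The 1st smallest replicate is 2.87; the 49th is 5.56.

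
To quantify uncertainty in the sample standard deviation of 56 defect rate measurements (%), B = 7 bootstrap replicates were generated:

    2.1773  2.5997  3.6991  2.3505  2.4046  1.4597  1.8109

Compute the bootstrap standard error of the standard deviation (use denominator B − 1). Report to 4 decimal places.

Bootstrap SE is the standard deviation of the 7 replicate standard deviations.
Mean of replicates: (2.1773 + 2.5997 + 3.6991 + 2.3505 + 2.4046 + 1.4597 + 1.8109) / 7 = 16.50180 / 7 = 2.35740
Sum of squared deviations: (−0.18010)² + (+0.24230)² + (+1.34170)² + (−0.00690)² + (+0.04720)² + (−0.89770)² + (−0.54650)² = 2.99811
Variance = 2.99811 / 6 = 0.49968
SE* = √0.49968

SE* = 0.7069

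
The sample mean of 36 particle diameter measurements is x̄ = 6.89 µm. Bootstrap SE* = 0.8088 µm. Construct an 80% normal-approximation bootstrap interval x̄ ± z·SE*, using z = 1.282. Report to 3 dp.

Margin = 1.282 × 0.8088 = 1.0369
Interval: 6.89 ± 1.0369

(5.853, 7.927)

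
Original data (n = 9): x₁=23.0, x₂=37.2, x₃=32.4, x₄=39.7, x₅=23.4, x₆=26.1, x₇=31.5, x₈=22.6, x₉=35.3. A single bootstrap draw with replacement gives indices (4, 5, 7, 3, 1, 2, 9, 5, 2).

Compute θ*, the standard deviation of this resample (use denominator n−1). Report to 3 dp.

θ* = 6.623

Resample values: 39.7, 23.4, 31.5, 32.4, 23.0, 37.2, 35.3, 23.4, 37.2.
Mean = 31.4556; sum of squared deviations = 350.9222
s² = 350.9222 / 8 = 43.8653
s = √43.8653 = 6.623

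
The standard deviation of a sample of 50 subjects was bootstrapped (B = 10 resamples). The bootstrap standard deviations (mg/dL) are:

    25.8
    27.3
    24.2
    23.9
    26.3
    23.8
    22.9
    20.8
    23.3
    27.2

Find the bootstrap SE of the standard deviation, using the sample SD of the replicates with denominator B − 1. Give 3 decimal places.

SE* = 2.073

Bootstrap SE is the standard deviation of the 10 replicate standard deviations.
Mean of replicates: (25.8 + 27.3 + 24.2 + 23.9 + 26.3 + 23.8 + 22.9 + 20.8 + 23.3 + 27.2) / 10 = 245.5000 / 10 = 24.5500
Sum of squared deviations: (+1.2500)² + (+2.7500)² + (−0.3500)² + (−0.6500)² + (+1.7500)² + (−0.7500)² + (−1.6500)² + (−3.7500)² + (−1.2500)² + (+2.6500)² = 38.6650
Variance = 38.6650 / 9 = 4.2961
SE* = √4.2961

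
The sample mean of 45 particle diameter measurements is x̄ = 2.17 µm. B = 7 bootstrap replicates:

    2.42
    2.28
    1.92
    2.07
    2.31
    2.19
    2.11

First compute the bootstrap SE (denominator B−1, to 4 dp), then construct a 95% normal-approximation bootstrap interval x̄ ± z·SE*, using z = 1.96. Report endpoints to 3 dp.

(1.841, 2.499)

Mean of replicates = 2.1857; sum of squared deviations = 0.1690; SE* = √(0.1690/6) = 0.1678
Margin = 1.96 × 0.1678 = 0.3289
Interval: 2.17 ± 0.3289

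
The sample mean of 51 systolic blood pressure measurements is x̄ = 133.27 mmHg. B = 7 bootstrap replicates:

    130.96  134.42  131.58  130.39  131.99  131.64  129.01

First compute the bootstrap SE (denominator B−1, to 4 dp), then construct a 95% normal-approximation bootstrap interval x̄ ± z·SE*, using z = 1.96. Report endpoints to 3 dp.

(130.022, 136.518)

Mean of replicates = 131.4271; sum of squared deviations = 16.4791; SE* = √(16.4791/6) = 1.6573
Margin = 1.96 × 1.6573 = 3.2483
Interval: 133.27 ± 3.2483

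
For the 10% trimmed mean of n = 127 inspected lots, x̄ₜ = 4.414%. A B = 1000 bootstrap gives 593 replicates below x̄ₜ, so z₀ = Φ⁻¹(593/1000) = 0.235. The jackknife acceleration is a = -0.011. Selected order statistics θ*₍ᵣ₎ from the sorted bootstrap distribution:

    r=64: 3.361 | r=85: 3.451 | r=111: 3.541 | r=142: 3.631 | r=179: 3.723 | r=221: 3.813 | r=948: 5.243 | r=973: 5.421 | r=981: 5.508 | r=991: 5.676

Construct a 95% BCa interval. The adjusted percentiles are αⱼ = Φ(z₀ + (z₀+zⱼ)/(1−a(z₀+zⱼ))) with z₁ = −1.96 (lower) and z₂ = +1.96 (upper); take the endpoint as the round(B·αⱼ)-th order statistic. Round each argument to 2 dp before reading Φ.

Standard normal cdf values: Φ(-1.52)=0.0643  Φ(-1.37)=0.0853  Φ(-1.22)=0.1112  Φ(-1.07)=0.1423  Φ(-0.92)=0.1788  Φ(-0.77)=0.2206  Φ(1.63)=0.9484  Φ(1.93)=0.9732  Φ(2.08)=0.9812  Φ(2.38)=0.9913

Lower: z₀ + z₁ = 0.235 + (-1.960) = -1.725; 1 − a(z₀+z₁) = 1 − (-0.011)(-1.725) = 0.9810; argument = 0.235 + (-1.725)/0.9810 = -1.5234 → -1.52.
α₁ = Φ(-1.52) = 0.0643; rank = round(1000 × 0.0643) = 64; θ*₍64₎ = 3.361.
Upper: z₀ + z₂ = 2.195; 1 − a(z₀+z₂) = 1.0241; argument = 2.3783 → 2.38; α₂ = 0.9913; rank = 991; θ*₍991₎ = 5.676.

(3.361, 5.676)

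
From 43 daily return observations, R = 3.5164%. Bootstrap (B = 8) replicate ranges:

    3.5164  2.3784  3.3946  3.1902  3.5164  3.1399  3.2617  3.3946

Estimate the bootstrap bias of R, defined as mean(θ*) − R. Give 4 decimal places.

bias = −0.2924

mean(θ*) = (3.5164 + 2.3784 + 3.3946 + 3.1902 + 3.5164 + 3.1399 + 3.2617 + 3.3946) / 8 = 3.22403
bias = 3.22403 − 3.5164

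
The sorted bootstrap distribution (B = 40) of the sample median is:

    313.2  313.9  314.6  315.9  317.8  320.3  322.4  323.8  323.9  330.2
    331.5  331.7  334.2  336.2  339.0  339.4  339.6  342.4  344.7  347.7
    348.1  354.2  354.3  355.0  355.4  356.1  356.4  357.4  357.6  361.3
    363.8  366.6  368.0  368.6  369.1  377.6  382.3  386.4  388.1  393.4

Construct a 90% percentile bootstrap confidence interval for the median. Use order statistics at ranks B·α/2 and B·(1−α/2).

(313.9, 386.4)

α = 0.10; lower rank = 40 × 0.050 = 2; upper rank = 40 × 0.950 = 38.
The 2nd smallest replicate is 313.9; the 38th is 386.4.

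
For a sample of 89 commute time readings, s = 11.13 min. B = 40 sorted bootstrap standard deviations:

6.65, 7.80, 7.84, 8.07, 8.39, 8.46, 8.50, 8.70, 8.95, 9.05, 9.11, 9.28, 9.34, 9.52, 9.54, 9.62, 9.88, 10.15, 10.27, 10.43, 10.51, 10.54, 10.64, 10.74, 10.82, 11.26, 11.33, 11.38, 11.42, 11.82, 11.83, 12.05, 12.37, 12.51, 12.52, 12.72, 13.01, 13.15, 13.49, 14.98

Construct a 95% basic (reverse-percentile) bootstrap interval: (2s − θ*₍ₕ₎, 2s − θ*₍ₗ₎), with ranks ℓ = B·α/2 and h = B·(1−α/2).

(8.77, 15.61)

Percentile endpoints at ranks 1 and 39: θ*₍1₎ = 6.65, θ*₍39₎ = 13.49.
Basic interval reflects these around s:
  lower = 2 × 11.13 − 13.49 = 8.77
  upper = 2 × 11.13 − 6.65 = 15.61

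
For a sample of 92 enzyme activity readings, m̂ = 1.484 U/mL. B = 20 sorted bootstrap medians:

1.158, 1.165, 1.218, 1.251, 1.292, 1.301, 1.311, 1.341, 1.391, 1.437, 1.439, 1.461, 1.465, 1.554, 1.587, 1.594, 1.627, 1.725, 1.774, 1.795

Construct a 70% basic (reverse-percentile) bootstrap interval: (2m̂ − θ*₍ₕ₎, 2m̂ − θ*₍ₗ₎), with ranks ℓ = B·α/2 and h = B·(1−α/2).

(1.341, 1.750)

Percentile endpoints at ranks 3 and 17: θ*₍3₎ = 1.218, θ*₍17₎ = 1.627.
Basic interval reflects these around m̂:
  lower = 2 × 1.484 − 1.627 = 1.341
  upper = 2 × 1.484 − 1.218 = 1.750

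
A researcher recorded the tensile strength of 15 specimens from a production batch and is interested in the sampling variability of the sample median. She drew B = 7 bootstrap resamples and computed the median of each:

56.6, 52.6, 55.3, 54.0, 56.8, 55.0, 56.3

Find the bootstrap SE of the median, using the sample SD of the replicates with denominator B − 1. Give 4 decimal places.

Bootstrap SE is the standard deviation of the 7 replicate medians.
Mean of replicates: (56.6 + 52.6 + 55.3 + 54.0 + 56.8 + 55.0 + 56.3) / 7 = 386.60000 / 7 = 55.22857
Sum of squared deviations: (+1.37143)² + (−2.62857)² + (+0.07143)² + (−1.22857)² + (+1.57143)² + (−0.22857)² + (+1.07143)² = 13.97429
Variance = 13.97429 / 6 = 2.32905
SE* = √2.32905

SE* = 1.5261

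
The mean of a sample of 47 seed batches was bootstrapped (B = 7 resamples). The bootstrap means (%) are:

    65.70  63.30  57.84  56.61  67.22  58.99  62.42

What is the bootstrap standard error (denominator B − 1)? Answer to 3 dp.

Bootstrap SE is the standard deviation of the 7 replicate means.
Mean of replicates: (65.70 + 63.30 + 57.84 + 56.61 + 67.22 + 58.99 + 62.42) / 7 = 432.0800 / 7 = 61.7257
Sum of squared deviations: (+3.9743)² + (+1.5743)² + (−3.8857)² + (−5.1157)² + (+5.4943)² + (−2.7357)² + (+0.6943)² = 97.6960
Variance = 97.6960 / 6 = 16.2827
SE* = √16.2827

SE* = 4.035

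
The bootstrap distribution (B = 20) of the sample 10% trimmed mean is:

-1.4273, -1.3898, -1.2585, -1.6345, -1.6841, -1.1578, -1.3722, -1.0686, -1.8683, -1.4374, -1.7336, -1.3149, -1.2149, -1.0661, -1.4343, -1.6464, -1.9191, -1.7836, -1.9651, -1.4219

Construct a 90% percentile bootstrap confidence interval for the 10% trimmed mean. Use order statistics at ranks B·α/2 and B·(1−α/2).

(-1.9651, -1.0686)

Sorted replicates: -1.9651, -1.9191, -1.8683, -1.7836, -1.7336, -1.6841, -1.6464, -1.6345, -1.4374, -1.4343, -1.4273, -1.4219, -1.3898, -1.3722, -1.3149, -1.2585, -1.2149, -1.1578, -1.0686, -1.0661
α = 0.10; lower rank = 20 × 0.050 = 1; upper rank = 20 × 0.950 = 19.
The 1st smallest replicate is -1.9651; the 19th is -1.0686.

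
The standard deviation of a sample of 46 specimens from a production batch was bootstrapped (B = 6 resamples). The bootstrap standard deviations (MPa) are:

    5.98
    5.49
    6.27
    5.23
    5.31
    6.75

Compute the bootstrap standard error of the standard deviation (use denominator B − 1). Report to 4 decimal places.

Bootstrap SE is the standard deviation of the 6 replicate standard deviations.
Mean of replicates: (5.98 + 5.49 + 6.27 + 5.23 + 5.31 + 6.75) / 6 = 35.03000 / 6 = 5.83833
Sum of squared deviations: (+0.14167)² + (−0.34833)² + (+0.43167)² + (−0.60833)² + (−0.52833)² + (+0.91167)² = 1.80808
Variance = 1.80808 / 5 = 0.36162
SE* = √0.36162

SE* = 0.6013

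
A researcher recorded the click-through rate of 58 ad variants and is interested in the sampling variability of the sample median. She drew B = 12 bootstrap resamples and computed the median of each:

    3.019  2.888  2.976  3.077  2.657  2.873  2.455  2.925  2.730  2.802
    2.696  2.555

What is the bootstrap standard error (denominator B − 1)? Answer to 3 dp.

Bootstrap SE is the standard deviation of the 12 replicate medians.
Mean of replicates: (3.019 + 2.888 + 2.976 + 3.077 + 2.657 + 2.873 + 2.455 + 2.925 + 2.730 + 2.802 + 2.696 + 2.555) / 12 = 33.6530 / 12 = 2.8044
Sum of squared deviations: (+0.2146)² + (+0.0836)² + (+0.1716)² + (+0.2726)² + (−0.1474)² + (+0.0686)² + (−0.3494)² + (+0.1206)² + (−0.0744)² + (−0.0024)² + (−0.1084)² + (−0.2494)² = 0.3993
Variance = 0.3993 / 11 = 0.0363
SE* = √0.0363

SE* = 0.191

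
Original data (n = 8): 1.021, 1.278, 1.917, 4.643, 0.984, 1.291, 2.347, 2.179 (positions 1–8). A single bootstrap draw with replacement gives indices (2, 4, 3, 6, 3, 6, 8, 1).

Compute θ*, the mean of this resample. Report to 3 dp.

Resample values: 1.278, 4.643, 1.917, 1.291, 1.917, 1.291, 2.179, 1.021.
Mean = (1.278 + 4.643 + 1.917 + 1.291 + 1.917 + 1.291 + 2.179 + 1.021) / 8 = 15.5370 / 8 = 1.942

θ* = 1.942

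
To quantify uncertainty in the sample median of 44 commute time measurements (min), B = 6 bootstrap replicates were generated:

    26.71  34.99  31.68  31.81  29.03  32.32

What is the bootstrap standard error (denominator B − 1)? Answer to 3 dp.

SE* = 2.864

Bootstrap SE is the standard deviation of the 6 replicate medians.
Mean of replicates: (26.71 + 34.99 + 31.68 + 31.81 + 29.03 + 32.32) / 6 = 186.5400 / 6 = 31.0900
Sum of squared deviations: (−4.3800)² + (+3.9000)² + (+0.5900)² + (+0.7200)² + (−2.0600)² + (+1.2300)² = 41.0174
Variance = 41.0174 / 5 = 8.2035
SE* = √8.2035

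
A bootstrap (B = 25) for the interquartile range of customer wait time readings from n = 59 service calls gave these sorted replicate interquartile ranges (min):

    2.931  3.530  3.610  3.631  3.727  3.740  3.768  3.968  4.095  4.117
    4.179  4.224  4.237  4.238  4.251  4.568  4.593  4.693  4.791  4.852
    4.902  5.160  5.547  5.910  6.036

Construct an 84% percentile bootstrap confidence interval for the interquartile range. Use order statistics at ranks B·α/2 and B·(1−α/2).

α = 0.16; lower rank = 25 × 0.080 = 2; upper rank = 25 × 0.920 = 23.
The 2nd smallest replicate is 3.530; the 23rd is 5.547.

(3.530, 5.547)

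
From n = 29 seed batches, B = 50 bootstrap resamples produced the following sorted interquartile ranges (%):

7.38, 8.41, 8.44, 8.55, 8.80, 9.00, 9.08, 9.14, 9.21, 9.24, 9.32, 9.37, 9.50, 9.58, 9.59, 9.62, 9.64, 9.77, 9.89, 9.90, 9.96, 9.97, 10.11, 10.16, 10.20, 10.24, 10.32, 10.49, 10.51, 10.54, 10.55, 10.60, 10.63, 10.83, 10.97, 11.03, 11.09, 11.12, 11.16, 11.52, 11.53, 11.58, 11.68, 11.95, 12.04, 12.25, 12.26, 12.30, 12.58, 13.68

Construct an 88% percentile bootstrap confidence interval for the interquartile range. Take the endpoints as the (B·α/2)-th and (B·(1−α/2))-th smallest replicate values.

α = 0.12; lower rank = 50 × 0.060 = 3; upper rank = 50 × 0.940 = 47.
The 3rd smallest replicate is 8.44; the 47th is 12.26.

(8.44, 12.26)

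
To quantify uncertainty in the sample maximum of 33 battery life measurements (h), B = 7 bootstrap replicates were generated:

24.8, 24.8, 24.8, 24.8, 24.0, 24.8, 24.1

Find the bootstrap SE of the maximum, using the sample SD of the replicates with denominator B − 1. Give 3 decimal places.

SE* = 0.367

Bootstrap SE is the standard deviation of the 7 replicate maximums.
Mean of replicates: (24.8 + 24.8 + 24.8 + 24.8 + 24.0 + 24.8 + 24.1) / 7 = 172.1000 / 7 = 24.5857
Sum of squared deviations: (+0.2143)² + (+0.2143)² + (+0.2143)² + (+0.2143)² + (−0.5857)² + (+0.2143)² + (−0.4857)² = 0.8086
Variance = 0.8086 / 6 = 0.1348
SE* = √0.1348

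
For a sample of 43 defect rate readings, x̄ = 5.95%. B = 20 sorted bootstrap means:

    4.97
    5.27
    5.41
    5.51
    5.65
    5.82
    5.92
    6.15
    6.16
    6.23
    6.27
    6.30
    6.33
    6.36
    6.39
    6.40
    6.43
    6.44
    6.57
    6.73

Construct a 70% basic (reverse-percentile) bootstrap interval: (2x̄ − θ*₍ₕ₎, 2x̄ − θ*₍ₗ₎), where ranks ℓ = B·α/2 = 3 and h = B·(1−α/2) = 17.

(5.47, 6.49)

Percentile endpoints at ranks 3 and 17: θ*₍3₎ = 5.41, θ*₍17₎ = 6.43.
Basic interval reflects these around x̄:
  lower = 2 × 5.95 − 6.43 = 5.47
  upper = 2 × 5.95 − 5.41 = 6.49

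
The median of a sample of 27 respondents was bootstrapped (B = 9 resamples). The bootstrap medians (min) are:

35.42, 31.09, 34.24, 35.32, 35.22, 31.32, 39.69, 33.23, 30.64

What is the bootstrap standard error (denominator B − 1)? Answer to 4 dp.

SE* = 2.8551

Bootstrap SE is the standard deviation of the 9 replicate medians.
Mean of replicates: (35.42 + 31.09 + 34.24 + 35.32 + 35.22 + 31.32 + 39.69 + 33.23 + 30.64) / 9 = 306.17000 / 9 = 34.01889
Sum of squared deviations: (+1.40111)² + (−2.92889)² + (+0.22111)² + (+1.30111)² + (+1.20111)² + (−2.69889)² + (+5.67111)² + (−0.78889)² + (−3.37889)² = 65.21069
Variance = 65.21069 / 8 = 8.15134
SE* = √8.15134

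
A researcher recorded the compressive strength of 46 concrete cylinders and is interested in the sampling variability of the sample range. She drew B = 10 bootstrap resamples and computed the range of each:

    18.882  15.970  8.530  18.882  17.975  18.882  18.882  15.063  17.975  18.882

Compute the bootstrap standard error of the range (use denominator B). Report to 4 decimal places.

SE* = 3.1010

Bootstrap SE is the standard deviation of the 10 replicate ranges.
Mean of replicates: (18.882 + 15.970 + 8.530 + 18.882 + 17.975 + 18.882 + 18.882 + 15.063 + 17.975 + 18.882) / 10 = 169.92300 / 10 = 16.99230
Sum of squared deviations: (+1.88970)² + (−1.02230)² + (−8.46230)² + (+1.88970)² + (+0.98270)² + (+1.88970)² + (+1.88970)² + (−1.92930)² + (+0.98270)² + (+1.88970)² = 96.16405
Variance = 96.16405 / 10 = 9.61640
SE* = √9.61640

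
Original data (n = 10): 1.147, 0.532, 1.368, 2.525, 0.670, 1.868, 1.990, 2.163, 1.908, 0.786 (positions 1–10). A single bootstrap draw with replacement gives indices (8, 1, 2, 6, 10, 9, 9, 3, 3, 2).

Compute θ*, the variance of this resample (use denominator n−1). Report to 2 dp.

θ* = 0.36

Resample values: 2.163, 1.147, 0.532, 1.868, 0.786, 1.908, 1.908, 1.368, 1.368, 0.532.
Mean = 1.3580; sum of squared deviations = 3.2496
s² = 3.2496 / 9 = 0.3611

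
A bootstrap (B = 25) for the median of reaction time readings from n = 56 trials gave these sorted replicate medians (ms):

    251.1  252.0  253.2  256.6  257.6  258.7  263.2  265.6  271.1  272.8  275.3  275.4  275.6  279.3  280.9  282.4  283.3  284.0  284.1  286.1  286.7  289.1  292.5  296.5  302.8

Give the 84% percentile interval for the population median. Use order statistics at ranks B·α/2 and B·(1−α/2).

(252.0, 292.5)

α = 0.16; lower rank = 25 × 0.080 = 2; upper rank = 25 × 0.920 = 23.
The 2nd smallest replicate is 252.0; the 23rd is 292.5.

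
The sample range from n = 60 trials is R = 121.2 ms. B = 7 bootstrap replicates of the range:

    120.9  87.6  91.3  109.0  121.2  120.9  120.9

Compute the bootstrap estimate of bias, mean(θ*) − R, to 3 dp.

bias = −10.943

mean(θ*) = (120.9 + 87.6 + 91.3 + 109.0 + 121.2 + 120.9 + 120.9) / 7 = 110.2571
bias = 110.2571 − 121.2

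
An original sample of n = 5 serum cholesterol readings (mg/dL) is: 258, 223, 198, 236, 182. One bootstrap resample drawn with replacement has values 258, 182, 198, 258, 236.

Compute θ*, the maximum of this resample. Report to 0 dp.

Maximum = 258

θ* = 258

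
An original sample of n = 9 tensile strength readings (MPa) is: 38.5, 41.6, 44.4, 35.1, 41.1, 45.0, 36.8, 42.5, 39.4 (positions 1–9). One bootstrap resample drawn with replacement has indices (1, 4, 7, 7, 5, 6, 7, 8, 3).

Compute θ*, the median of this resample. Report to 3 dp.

Resample values: 38.5, 35.1, 36.8, 36.8, 41.1, 45.0, 36.8, 42.5, 44.4.
Sorted: 35.1, 36.8, 36.8, 36.8, 38.5, 41.1, 42.5, 44.4, 45.0
Median = middle value = 38.500

θ* = 38.500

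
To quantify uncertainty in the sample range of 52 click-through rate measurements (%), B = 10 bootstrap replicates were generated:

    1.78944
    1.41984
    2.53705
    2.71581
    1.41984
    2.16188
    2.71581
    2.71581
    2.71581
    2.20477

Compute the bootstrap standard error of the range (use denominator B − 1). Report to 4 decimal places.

Bootstrap SE is the standard deviation of the 10 replicate ranges.
Mean of replicates: (1.78944 + 1.41984 + 2.53705 + 2.71581 + 1.41984 + 2.16188 + 2.71581 + 2.71581 + 2.71581 + 2.20477) / 10 = 22.396060 / 10 = 2.239606
Sum of squared deviations: (−0.450166)² + (−0.819766)² + (+0.297444)² + (+0.476204)² + (−0.819766)² + (−0.077726)² + (+0.476204)² + (+0.476204)² + (+0.476204)² + (−0.034836)² = 2.549491
Variance = 2.549491 / 9 = 0.283277
SE* = √0.283277

SE* = 0.5322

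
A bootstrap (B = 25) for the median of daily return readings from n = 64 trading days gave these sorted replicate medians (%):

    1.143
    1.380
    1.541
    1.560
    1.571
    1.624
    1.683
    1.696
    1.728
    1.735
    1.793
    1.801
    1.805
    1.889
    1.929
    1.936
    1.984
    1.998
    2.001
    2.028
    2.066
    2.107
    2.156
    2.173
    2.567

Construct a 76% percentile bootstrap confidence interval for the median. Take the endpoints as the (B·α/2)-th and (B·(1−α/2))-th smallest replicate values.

α = 0.24; lower rank = 25 × 0.120 = 3; upper rank = 25 × 0.880 = 22.
The 3rd smallest replicate is 1.541; the 22nd is 2.107.

(1.541, 2.107)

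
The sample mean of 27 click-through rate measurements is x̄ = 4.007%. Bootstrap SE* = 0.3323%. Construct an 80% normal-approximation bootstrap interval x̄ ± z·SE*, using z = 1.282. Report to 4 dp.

(3.5810, 4.4330)

Margin = 1.282 × 0.3323 = 0.42601
Interval: 4.007 ± 0.42601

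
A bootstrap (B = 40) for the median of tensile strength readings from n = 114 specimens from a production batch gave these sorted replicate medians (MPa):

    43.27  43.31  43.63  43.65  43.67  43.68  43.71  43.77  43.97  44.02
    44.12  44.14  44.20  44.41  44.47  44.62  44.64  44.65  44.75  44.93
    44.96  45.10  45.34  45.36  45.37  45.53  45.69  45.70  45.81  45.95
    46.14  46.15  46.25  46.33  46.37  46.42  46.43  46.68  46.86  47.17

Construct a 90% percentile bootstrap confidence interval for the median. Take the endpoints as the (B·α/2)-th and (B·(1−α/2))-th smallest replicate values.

(43.31, 46.68)

α = 0.10; lower rank = 40 × 0.050 = 2; upper rank = 40 × 0.950 = 38.
The 2nd smallest replicate is 43.31; the 38th is 46.68.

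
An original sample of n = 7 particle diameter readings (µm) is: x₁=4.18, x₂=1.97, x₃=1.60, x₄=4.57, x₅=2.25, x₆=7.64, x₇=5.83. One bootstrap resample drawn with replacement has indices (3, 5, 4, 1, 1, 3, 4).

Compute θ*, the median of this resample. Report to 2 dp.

θ* = 4.18

Resample values: 1.60, 2.25, 4.57, 4.18, 4.18, 1.60, 4.57.
Sorted: 1.60, 1.60, 2.25, 4.18, 4.18, 4.57, 4.57
Median = middle value = 4.18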